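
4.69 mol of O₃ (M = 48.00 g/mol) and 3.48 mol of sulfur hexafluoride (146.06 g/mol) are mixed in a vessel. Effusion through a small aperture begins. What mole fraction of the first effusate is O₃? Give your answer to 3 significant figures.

0.702

Effusion rate of each component ∝ n_i/√M_i (partial pressure × 1/√M).
Mole fraction of O₃ in the effusate = (n_O₃/√M_O₃) / (n_O₃/√M_O₃ + n_SF₆/√M_SF₆)
= (4.69/√48.00) / (4.69/√48.00 + 3.48/√146.06) = 0.6769/(0.6769 + 0.2879) = 0.702.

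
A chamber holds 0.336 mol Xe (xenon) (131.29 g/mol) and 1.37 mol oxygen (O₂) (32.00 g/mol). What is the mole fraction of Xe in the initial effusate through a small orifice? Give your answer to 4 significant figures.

0.1080

Effusion rate of each component ∝ n_i/√M_i (partial pressure × 1/√M).
x_Xe(eff) = (n_Xe/√M_Xe) / (n_Xe/√M_Xe + n_O₂/√M_O₂)
= (0.336/√131.29) / (0.336/√131.29 + 1.37/√32.00) = 0.02932/(0.02932 + 0.2422) = 0.1080.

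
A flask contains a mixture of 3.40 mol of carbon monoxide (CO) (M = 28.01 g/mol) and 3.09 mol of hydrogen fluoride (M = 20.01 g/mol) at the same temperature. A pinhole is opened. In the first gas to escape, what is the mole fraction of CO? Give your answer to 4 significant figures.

Rate_i ∝ x_i/√M_i (Graham's law weighted by mole fraction), so the effusate composition follows n_i/√M_i.
Mole fraction of CO in the effusate = (n_CO/√M_CO) / (n_CO/√M_CO + n_HF/√M_HF)
= (3.40/√28.01) / (3.40/√28.01 + 3.09/√20.01) = 0.6424/(0.6424 + 0.6908) = 0.4819.

0.4819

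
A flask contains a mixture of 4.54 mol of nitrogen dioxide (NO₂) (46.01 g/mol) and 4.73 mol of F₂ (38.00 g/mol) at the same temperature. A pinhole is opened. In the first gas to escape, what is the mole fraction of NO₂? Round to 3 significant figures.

Effusion rate of each component ∝ n_i/√M_i (partial pressure × 1/√M).
x_NO₂(eff) = (n_NO₂/√M_NO₂) / (n_NO₂/√M_NO₂ + n_F₂/√M_F₂)
= (4.54/√46.01) / (4.54/√46.01 + 4.73/√38.00) = 0.6693/(0.6693 + 0.7673) = 0.466.

0.466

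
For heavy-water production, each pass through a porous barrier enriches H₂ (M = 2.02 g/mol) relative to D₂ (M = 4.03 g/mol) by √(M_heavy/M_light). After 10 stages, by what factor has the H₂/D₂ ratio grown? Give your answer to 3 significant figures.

After 10 stages the ratio has grown by (√(4.03/2.02))^10 = (4.03/2.02)^(10/2).
= 1.99505^5 = 31.6.

31.6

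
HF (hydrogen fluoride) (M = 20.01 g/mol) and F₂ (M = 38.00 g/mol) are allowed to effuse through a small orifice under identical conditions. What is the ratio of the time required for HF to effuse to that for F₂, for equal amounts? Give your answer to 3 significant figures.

0.726

From Graham's law, t_HF/t_F₂ = √(M_HF/M_F₂) = √(20.01/38.00) = √0.5266 = 0.726.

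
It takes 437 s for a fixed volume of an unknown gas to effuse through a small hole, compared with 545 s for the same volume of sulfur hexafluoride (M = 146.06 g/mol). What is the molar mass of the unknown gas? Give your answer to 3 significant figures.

Since effusion rate ∝ 1/√M, t_X/t_SF₆ = √(M_X/M_SF₆).
437/545 = 0.8018 = √(M_X/146.06)
M_X = 146.06 × 0.8018² = 146.06 × 0.6429 = 93.9 g/mol

93.9 g/mol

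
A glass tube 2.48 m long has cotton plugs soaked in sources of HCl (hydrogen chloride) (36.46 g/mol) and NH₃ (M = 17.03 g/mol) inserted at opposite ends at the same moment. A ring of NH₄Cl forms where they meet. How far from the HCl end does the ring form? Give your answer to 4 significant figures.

Distances travelled in equal time are proportional to diffusion rates, so d_HCl/d_NH₃ = √(M_NH₃/M_HCl) = √(17.03/36.46) = 0.6834.
With d_HCl + d_NH₃ = 2.48 m, d_NH₃ = 2.48/(1 + 0.6834) = 1.473 m.
d_HCl = 2.48 − 1.473 = 1.007 m.

1.007 m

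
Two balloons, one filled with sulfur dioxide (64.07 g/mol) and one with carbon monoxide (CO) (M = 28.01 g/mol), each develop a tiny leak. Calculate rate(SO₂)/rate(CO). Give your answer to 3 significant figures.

0.661

Graham's law gives rate_SO₂/rate_CO = √(M_CO/M_SO₂) = √(28.01/64.07) = √0.4372 = 0.661.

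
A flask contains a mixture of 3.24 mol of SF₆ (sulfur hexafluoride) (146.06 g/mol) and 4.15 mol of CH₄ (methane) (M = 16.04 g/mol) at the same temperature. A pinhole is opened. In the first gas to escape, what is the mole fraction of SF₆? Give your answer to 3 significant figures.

Each component's effusion rate ∝ (its partial pressure)·(1/√M) ∝ n_i/√M_i.
So x_SF₆ in the escaping gas = (n_SF₆/√M_SF₆) / Σ(n_i/√M_i)
= (3.24/√146.06) / (3.24/√146.06 + 4.15/√16.04) = 0.2681/(0.2681 + 1.036) = 0.206.

0.206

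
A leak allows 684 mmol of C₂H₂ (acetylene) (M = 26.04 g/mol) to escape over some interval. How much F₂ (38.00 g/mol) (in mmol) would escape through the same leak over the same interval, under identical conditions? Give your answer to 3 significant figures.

566 mmol

By Graham's law, rate_F₂/rate_C₂H₂ = √(M_C₂H₂/M_F₂) = √(26.04/38.00) = √0.6853 = 0.8278.
So the amount for F₂ is 684 × 0.8278 = 566 mmol.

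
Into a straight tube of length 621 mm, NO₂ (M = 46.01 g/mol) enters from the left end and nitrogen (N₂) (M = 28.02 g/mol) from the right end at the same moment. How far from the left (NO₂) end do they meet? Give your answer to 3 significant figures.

In equal time, each gas travels a distance ∝ its rate ∝ 1/√M, so d_NO₂/d_N₂ = √(M_N₂/M_NO₂) = √(28.02/46.01) = 0.7804.
With d_NO₂ + d_N₂ = 621 mm, d_N₂ = 621/(1 + 0.7804) = 348.8 mm.
d_NO₂ = 621 − 348.8 = 272 mm.

272 mm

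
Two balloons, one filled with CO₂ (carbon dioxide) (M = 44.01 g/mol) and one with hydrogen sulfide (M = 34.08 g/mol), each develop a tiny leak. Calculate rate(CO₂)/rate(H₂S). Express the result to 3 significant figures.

Graham's law gives rate_CO₂/rate_H₂S = √(M_H₂S/M_CO₂) = √(34.08/44.01) = √0.7744 = 0.880.

0.880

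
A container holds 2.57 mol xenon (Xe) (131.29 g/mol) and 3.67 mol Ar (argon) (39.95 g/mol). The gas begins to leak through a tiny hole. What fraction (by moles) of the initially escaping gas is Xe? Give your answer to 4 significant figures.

Effusion rate of each component ∝ n_i/√M_i (partial pressure × 1/√M).
Mole fraction of Xe in the effusate = (n_Xe/√M_Xe) / (n_Xe/√M_Xe + n_Ar/√M_Ar)
= (2.57/√131.29) / (2.57/√131.29 + 3.67/√39.95) = 0.2243/(0.2243 + 0.5806) = 0.2786.

0.2786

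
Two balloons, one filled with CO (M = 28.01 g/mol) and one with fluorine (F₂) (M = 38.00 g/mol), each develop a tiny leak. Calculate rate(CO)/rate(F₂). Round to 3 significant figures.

1.16

By Graham's law, rate_CO/rate_F₂ = √(M_F₂/M_CO) = √(38.00/28.01) = √1.357 = 1.16.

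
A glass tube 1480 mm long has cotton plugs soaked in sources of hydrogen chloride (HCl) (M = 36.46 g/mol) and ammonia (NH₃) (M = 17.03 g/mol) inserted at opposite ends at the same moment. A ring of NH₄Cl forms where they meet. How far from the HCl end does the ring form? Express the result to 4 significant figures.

600.8 mm

Graham's law gives d_HCl/d_NH₃ = rate_HCl/rate_NH₃ = √(M_NH₃/M_HCl) = √(17.03/36.46) = 0.6834.
With d_HCl + d_NH₃ = 1480 mm, d_NH₃ = 1480/(1 + 0.6834) = 879.2 mm.
d_HCl = 1480 − 879.2 = 600.8 mm.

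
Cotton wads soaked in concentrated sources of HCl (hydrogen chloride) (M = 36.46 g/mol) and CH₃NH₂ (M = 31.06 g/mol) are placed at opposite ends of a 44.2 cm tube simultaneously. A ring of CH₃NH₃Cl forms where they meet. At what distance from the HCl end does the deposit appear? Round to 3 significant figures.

21.2 cm

Distances travelled in equal time are proportional to diffusion rates, so d_HCl/d_CH₃NH₂ = √(M_CH₃NH₂/M_HCl) = √(31.06/36.46) = 0.9230.
With d_HCl + d_CH₃NH₂ = 44.2 cm, d_CH₃NH₂ = 44.2/(1 + 0.9230) = 22.99 cm.
d_HCl = 44.2 − 22.99 = 21.2 cm.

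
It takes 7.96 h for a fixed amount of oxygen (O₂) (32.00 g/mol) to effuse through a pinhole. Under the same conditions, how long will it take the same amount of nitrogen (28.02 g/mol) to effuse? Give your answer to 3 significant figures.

7.45 h

Since effusion rate ∝ 1/√M, t_N₂/t_O₂ = √(M_N₂/M_O₂) = √(28.02/32.00) = √0.8756 = 0.9357.
So the time for N₂ is 7.96 × 0.9357 = 7.45 h.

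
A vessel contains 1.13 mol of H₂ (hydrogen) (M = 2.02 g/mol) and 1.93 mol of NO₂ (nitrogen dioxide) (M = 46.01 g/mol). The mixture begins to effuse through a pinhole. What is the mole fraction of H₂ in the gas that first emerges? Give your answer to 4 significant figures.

The effusion rate of species i is ∝ p_i/√M_i ∝ n_i/√M_i.
Mole fraction of H₂ in the effusate = (n_H₂/√M_H₂) / (n_H₂/√M_H₂ + n_NO₂/√M_NO₂)
= (1.13/√2.02) / (1.13/√2.02 + 1.93/√46.01) = 0.7951/(0.7951 + 0.2845) = 0.7364.

0.7364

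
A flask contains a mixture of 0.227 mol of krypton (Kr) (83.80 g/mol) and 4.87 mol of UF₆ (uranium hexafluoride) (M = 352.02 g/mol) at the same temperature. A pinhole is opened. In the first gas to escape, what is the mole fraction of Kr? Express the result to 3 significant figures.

The effusion rate of species i is ∝ p_i/√M_i ∝ n_i/√M_i.
So x_Kr in the escaping gas = (n_Kr/√M_Kr) / Σ(n_i/√M_i)
= (0.227/√83.80) / (0.227/√83.80 + 4.87/√352.02) = 0.02480/(0.02480 + 0.2596) = 0.0872.

0.0872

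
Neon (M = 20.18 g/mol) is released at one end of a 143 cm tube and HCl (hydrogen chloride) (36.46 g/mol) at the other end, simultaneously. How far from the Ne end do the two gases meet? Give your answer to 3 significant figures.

Distances travelled in equal time are proportional to diffusion rates, so d_Ne/d_HCl = √(M_HCl/M_Ne) = √(36.46/20.18) = 1.344.
With d_Ne + d_HCl = 143 cm, d_HCl = 143/(1 + 1.344) = 61.00 cm.
d_Ne = 143 − 61.00 = 82.0 cm.

82.0 cm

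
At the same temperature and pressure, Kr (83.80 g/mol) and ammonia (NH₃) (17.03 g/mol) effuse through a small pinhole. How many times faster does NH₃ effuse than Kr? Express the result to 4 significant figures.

2.218

From Graham's law, rate_NH₃/rate_Kr = √(M_Kr/M_NH₃) = √(83.80/17.03) = √4.921 = 2.218.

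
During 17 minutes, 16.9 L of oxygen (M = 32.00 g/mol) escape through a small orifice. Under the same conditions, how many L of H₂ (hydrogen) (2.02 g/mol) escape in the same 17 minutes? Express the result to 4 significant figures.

67.26 L

From Graham's law, rate_H₂/rate_O₂ = √(M_O₂/M_H₂) = √(32.00/2.02) = √15.84 = 3.980.
So the volume for H₂ is 16.9 × 3.980 = 67.26 L.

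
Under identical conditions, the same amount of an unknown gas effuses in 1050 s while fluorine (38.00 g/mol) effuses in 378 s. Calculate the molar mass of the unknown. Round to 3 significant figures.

From Graham's law, t_X/t_F₂ = √(M_X/M_F₂).
1050/378 = 2.778 = √(M_X/38.00)
M_X = 38.00 × 2.778² = 38.00 × 7.716 = 293 g/mol

293 g/mol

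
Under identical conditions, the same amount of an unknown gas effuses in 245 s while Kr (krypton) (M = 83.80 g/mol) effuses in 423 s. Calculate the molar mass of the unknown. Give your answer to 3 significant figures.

28.1 g/mol

By Graham's law, t_X/t_Kr = √(M_X/M_Kr).
245/423 = 0.5792 = √(M_X/83.80)
M_X = 83.80 × 0.5792² = 83.80 × 0.3355 = 28.1 g/mol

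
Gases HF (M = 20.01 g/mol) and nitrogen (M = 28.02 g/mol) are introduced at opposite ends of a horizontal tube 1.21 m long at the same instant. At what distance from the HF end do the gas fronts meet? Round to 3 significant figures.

Distances travelled in equal time are proportional to diffusion rates, so d_HF/d_N₂ = √(M_N₂/M_HF) = √(28.02/20.01) = 1.183.
With d_HF + d_N₂ = 1.21 m, d_N₂ = 1.21/(1 + 1.183) = 0.5542 m.
d_HF = 1.21 − 0.5542 = 0.656 m.

0.656 m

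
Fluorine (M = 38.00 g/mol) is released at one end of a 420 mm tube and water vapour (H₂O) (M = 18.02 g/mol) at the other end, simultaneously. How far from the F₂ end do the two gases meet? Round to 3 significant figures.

Distances travelled in equal time are proportional to diffusion rates, so d_F₂/d_H₂O = √(M_H₂O/M_F₂) = √(18.02/38.00) = 0.6886.
With d_F₂ + d_H₂O = 420 mm, d_H₂O = 420/(1 + 0.6886) = 248.7 mm.
d_F₂ = 420 − 248.7 = 171 mm.

171 mm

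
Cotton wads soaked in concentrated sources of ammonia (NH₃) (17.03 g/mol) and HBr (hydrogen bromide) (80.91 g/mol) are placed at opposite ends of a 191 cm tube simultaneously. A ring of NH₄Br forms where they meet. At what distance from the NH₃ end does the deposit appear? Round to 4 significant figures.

In equal time, each gas travels a distance ∝ its rate ∝ 1/√M, so d_NH₃/d_HBr = √(M_HBr/M_NH₃) = √(80.91/17.03) = 2.180.
With d_NH₃ + d_HBr = 191 cm, d_HBr = 191/(1 + 2.180) = 60.07 cm.
d_NH₃ = 191 − 60.07 = 130.9 cm.

130.9 cm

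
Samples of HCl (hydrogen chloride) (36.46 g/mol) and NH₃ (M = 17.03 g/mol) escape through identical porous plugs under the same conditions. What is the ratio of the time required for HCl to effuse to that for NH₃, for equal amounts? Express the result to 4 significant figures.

1.463

Using Graham's law: t_HCl/t_NH₃ = √(M_HCl/M_NH₃) = √(36.46/17.03) = √2.141 = 1.463.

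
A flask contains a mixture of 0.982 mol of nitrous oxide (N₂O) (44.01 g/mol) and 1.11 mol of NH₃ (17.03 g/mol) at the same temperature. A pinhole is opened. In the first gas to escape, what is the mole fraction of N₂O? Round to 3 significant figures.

0.355

Effusion rate of each component ∝ n_i/√M_i (partial pressure × 1/√M).
Mole fraction of N₂O in the effusate = (n_N₂O/√M_N₂O) / (n_N₂O/√M_N₂O + n_NH₃/√M_NH₃)
= (0.982/√44.01) / (0.982/√44.01 + 1.11/√17.03) = 0.1480/(0.1480 + 0.2690) = 0.355.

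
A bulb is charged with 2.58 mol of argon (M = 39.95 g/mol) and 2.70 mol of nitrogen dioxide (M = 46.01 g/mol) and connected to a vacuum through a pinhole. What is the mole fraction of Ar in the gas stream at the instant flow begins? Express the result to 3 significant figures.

The effusion rate of species i is ∝ p_i/√M_i ∝ n_i/√M_i.
So x_Ar in the escaping gas = (n_Ar/√M_Ar) / Σ(n_i/√M_i)
= (2.58/√39.95) / (2.58/√39.95 + 2.70/√46.01) = 0.4082/(0.4082 + 0.3981) = 0.506.

0.506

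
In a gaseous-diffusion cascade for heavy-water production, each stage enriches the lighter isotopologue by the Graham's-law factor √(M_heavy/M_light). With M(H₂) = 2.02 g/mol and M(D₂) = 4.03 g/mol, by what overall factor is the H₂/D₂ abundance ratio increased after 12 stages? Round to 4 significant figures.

63.06

After 12 stages the ratio has grown by (√(4.03/2.02))^12 = (4.03/2.02)^(12/2).
= 1.99505^6 = 63.06.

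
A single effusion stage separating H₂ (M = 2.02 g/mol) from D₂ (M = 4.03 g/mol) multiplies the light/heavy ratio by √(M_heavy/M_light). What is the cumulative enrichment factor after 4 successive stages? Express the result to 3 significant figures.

3.98

Overall factor = α^4 with α = √(4.03/2.02), i.e. (4.03/2.02)^(4/2).
= 1.99505^2 = 3.98.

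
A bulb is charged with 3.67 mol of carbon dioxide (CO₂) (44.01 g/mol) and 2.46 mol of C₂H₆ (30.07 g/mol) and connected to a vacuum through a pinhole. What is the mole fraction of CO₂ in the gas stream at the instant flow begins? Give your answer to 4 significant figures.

0.5522

Effusion rate of each component ∝ n_i/√M_i (partial pressure × 1/√M).
x_CO₂(eff) = (n_CO₂/√M_CO₂) / (n_CO₂/√M_CO₂ + n_C₂H₆/√M_C₂H₆)
= (3.67/√44.01) / (3.67/√44.01 + 2.46/√30.07) = 0.5532/(0.5532 + 0.4486) = 0.5522.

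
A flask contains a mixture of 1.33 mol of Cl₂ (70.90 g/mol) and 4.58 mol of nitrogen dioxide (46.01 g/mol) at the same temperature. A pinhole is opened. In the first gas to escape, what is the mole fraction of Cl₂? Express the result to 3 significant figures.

0.190

The effusion rate of species i is ∝ p_i/√M_i ∝ n_i/√M_i.
Mole fraction of Cl₂ in the effusate = (n_Cl₂/√M_Cl₂) / (n_Cl₂/√M_Cl₂ + n_NO₂/√M_NO₂)
= (1.33/√70.90) / (1.33/√70.90 + 4.58/√46.01) = 0.1580/(0.1580 + 0.6752) = 0.190.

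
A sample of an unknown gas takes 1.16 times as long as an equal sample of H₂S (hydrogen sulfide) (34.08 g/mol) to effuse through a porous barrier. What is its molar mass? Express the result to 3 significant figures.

Graham's law gives t_X/t_H₂S = √(M_X/M_H₂S).
1.16 = √(M_X/34.08)
M_X = 34.08 × 1.16² = 34.08 × 1.346 = 45.9 g/mol

45.9 g/mol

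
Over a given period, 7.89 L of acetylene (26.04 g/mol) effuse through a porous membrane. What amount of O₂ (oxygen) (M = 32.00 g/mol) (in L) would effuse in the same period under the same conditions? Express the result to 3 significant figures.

7.12 L

Since effusion rate ∝ 1/√M, rate_O₂/rate_C₂H₂ = √(M_C₂H₂/M_O₂) = √(26.04/32.00) = √0.8137 = 0.9021.
So the volume for O₂ is 7.89 × 0.9021 = 7.12 L.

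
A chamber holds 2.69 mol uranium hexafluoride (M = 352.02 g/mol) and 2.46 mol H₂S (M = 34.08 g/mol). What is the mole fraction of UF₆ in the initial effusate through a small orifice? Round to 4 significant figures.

Effusion rate of each component ∝ n_i/√M_i (partial pressure × 1/√M).
Mole fraction of UF₆ in the effusate = (n_UF₆/√M_UF₆) / (n_UF₆/√M_UF₆ + n_H₂S/√M_H₂S)
= (2.69/√352.02) / (2.69/√352.02 + 2.46/√34.08) = 0.1434/(0.1434 + 0.4214) = 0.2539.

0.2539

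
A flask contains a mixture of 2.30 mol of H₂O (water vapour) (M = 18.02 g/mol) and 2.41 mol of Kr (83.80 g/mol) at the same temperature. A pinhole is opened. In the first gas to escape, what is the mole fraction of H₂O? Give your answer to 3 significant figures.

Rate_i ∝ x_i/√M_i (Graham's law weighted by mole fraction), so the effusate composition follows n_i/√M_i.
So x_H₂O in the escaping gas = (n_H₂O/√M_H₂O) / Σ(n_i/√M_i)
= (2.30/√18.02) / (2.30/√18.02 + 2.41/√83.80) = 0.5418/(0.5418 + 0.2633) = 0.673.

0.673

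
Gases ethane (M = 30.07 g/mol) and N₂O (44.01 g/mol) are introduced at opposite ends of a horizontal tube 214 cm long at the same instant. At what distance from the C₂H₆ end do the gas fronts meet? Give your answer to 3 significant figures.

In equal time, each gas travels a distance ∝ its rate ∝ 1/√M, so d_C₂H₆/d_N₂O = √(M_N₂O/M_C₂H₆) = √(44.01/30.07) = 1.210.
With d_C₂H₆ + d_N₂O = 214 cm, d_N₂O = 214/(1 + 1.210) = 96.84 cm.
d_C₂H₆ = 214 − 96.84 = 117 cm.

117 cm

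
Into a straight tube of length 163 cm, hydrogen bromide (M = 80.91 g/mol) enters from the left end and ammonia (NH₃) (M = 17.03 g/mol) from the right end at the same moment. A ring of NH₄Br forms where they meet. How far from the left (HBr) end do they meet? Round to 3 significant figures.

Graham's law gives d_HBr/d_NH₃ = rate_HBr/rate_NH₃ = √(M_NH₃/M_HBr) = √(17.03/80.91) = 0.4588.
With d_HBr + d_NH₃ = 163 cm, d_NH₃ = 163/(1 + 0.4588) = 111.7 cm.
d_HBr = 163 − 111.7 = 51.3 cm.

51.3 cm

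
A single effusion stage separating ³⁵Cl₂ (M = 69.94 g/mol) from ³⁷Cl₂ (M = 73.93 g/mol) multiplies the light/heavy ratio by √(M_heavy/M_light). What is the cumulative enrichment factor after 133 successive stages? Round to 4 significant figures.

Each stage multiplies the ratio by α = √(73.93/69.94), so after 133 stages the overall factor is α^133 = (73.93/69.94)^(133/2).
= 1.05705^(133/2) = 40.02.

40.02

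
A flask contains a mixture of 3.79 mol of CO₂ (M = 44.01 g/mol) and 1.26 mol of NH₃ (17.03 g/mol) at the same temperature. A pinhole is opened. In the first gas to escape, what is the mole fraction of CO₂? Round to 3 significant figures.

The effusion rate of species i is ∝ p_i/√M_i ∝ n_i/√M_i.
Mole fraction of CO₂ in the effusate = (n_CO₂/√M_CO₂) / (n_CO₂/√M_CO₂ + n_NH₃/√M_NH₃)
= (3.79/√44.01) / (3.79/√44.01 + 1.26/√17.03) = 0.5713/(0.5713 + 0.3053) = 0.652.

0.652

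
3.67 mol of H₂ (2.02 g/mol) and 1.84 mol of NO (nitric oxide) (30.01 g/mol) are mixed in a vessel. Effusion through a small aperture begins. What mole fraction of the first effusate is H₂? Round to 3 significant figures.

0.885

Effusion rate of each component ∝ n_i/√M_i (partial pressure × 1/√M).
So x_H₂ in the escaping gas = (n_H₂/√M_H₂) / Σ(n_i/√M_i)
= (3.67/√2.02) / (3.67/√2.02 + 1.84/√30.01) = 2.582/(2.582 + 0.3359) = 0.885.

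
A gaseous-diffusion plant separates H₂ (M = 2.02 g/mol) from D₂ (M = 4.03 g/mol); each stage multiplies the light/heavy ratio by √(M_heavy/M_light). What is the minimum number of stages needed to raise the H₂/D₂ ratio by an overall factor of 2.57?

Per stage α = (4.03/2.02)^(1/2) = 1.99505^0.5, giving ln α = 0.3453.
Need α^N ≥ 2.57 ⇒ N ≥ ln(2.57) / ln α = 0.9439 / 0.3453 = 2.73.
So at least 3 stages are needed.

3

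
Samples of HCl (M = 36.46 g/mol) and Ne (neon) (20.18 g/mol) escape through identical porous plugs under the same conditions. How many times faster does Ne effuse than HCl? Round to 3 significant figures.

Using Graham's law: rate_Ne/rate_HCl = √(M_HCl/M_Ne) = √(36.46/20.18) = √1.807 = 1.34.

1.34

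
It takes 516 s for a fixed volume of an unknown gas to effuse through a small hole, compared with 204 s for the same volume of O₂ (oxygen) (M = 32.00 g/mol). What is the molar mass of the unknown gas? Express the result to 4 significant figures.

204.7 g/mol

From Graham's law, t_X/t_O₂ = √(M_X/M_O₂).
516/204 = 2.529 = √(M_X/32.00)
M_X = 32.00 × 2.529² = 32.00 × 6.398 = 204.7 g/mol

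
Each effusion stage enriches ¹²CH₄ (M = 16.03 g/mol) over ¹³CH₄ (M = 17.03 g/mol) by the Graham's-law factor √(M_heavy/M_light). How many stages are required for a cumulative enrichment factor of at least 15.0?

Single-stage factor α = √(17.03/16.03), so ln α = ½ ln(1.06238) = 0.03026.
Need α^N ≥ 15.0 ⇒ N ≥ ln(15.0) / ln α = 2.708 / 0.03026 = 89.50.
Minimum whole number of stages: N = 90.

90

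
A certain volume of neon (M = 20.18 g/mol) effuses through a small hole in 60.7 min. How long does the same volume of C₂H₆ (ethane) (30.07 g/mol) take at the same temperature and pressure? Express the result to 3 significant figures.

By Graham's law, t_C₂H₆/t_Ne = √(M_C₂H₆/M_Ne) = √(30.07/20.18) = √1.490 = 1.221.
So the time for C₂H₆ is 60.7 × 1.221 = 74.1 min.

74.1 min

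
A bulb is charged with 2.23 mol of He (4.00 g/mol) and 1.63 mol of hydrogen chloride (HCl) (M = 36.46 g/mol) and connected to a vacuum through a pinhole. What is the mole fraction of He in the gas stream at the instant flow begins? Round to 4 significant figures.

Effusion rate of each component ∝ n_i/√M_i (partial pressure × 1/√M).
x_He(eff) = (n_He/√M_He) / (n_He/√M_He + n_HCl/√M_HCl)
= (2.23/√4.00) / (2.23/√4.00 + 1.63/√36.46) = 1.115/(1.115 + 0.2699) = 0.8051.

0.8051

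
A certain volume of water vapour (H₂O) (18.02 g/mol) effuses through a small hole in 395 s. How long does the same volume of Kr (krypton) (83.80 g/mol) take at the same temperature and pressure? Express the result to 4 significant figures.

Graham's law gives t_Kr/t_H₂O = √(M_Kr/M_H₂O) = √(83.80/18.02) = √4.650 = 2.156.
So the time for Kr is 395 × 2.156 = 851.8 s.

851.8 s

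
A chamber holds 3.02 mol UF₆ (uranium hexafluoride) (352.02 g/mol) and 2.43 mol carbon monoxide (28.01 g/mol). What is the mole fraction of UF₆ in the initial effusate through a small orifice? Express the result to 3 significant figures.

Rate_i ∝ x_i/√M_i (Graham's law weighted by mole fraction), so the effusate composition follows n_i/√M_i.
Mole fraction of UF₆ in the effusate = (n_UF₆/√M_UF₆) / (n_UF₆/√M_UF₆ + n_CO/√M_CO)
= (3.02/√352.02) / (3.02/√352.02 + 2.43/√28.01) = 0.1610/(0.1610 + 0.4591) = 0.260.

0.260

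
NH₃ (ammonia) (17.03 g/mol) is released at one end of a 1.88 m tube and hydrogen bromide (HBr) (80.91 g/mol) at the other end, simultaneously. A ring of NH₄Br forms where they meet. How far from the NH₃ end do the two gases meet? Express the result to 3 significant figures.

The fronts meet when d_NH₃ + d_HBr = L with d_NH₃/d_HBr = √(M_HBr/M_NH₃) (Graham's law). Here √(M_HBr/M_NH₃) = √(80.91/17.03) = 2.180.
With d_NH₃ + d_HBr = 1.88 m, d_HBr = 1.88/(1 + 2.180) = 0.5913 m.
d_NH₃ = 1.88 − 0.5913 = 1.29 m.

1.29 m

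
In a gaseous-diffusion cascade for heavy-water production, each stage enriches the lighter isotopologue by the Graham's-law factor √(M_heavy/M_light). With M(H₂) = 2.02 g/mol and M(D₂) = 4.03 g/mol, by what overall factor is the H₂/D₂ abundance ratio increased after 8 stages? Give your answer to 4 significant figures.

The single-stage factor is √(M_heavy/M_light), so 8 stages give [√(4.03/2.02)]^8 = (4.03/2.02)^(8/2).
= 1.99505^4 = 15.84.

15.84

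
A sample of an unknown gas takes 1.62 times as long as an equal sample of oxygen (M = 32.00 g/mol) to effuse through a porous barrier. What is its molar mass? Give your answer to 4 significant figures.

83.98 g/mol

Graham's law gives t_X/t_O₂ = √(M_X/M_O₂).
1.62 = √(M_X/32.00)
M_X = 32.00 × 1.62² = 32.00 × 2.624 = 83.98 g/mol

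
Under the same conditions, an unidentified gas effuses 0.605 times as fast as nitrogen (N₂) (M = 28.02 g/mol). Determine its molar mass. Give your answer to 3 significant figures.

76.6 g/mol

Graham's law gives rate_X/rate_N₂ = √(M_N₂/M_X).
0.605 = √(28.02/M_X)
M_X = 28.02 / 0.605² = 28.02 / 0.3660 = 76.6 g/mol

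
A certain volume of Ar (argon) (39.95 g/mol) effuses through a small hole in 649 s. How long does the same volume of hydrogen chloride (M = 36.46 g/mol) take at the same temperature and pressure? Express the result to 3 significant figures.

Graham's law gives t_HCl/t_Ar = √(M_HCl/M_Ar) = √(36.46/39.95) = √0.9126 = 0.9553.
So the time for HCl is 649 × 0.9553 = 620 s.

620 s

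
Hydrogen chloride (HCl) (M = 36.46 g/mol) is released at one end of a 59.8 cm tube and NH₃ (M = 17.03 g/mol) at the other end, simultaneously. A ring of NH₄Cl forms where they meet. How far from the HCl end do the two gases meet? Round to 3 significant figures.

24.3 cm

Graham's law gives d_HCl/d_NH₃ = rate_HCl/rate_NH₃ = √(M_NH₃/M_HCl) = √(17.03/36.46) = 0.6834.
With d_HCl + d_NH₃ = 59.8 cm, d_NH₃ = 59.8/(1 + 0.6834) = 35.52 cm.
d_HCl = 59.8 − 35.52 = 24.3 cm.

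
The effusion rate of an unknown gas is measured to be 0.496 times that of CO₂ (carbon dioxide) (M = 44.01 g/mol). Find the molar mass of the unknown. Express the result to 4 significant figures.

From Graham's law, rate_X/rate_CO₂ = √(M_CO₂/M_X).
0.496 = √(44.01/M_X)
M_X = 44.01 / 0.496² = 44.01 / 0.2460 = 178.9 g/mol

178.9 g/mol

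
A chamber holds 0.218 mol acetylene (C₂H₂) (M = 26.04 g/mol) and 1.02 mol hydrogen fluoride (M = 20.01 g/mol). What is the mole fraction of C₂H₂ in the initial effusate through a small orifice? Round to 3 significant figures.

0.158

Rate_i ∝ x_i/√M_i (Graham's law weighted by mole fraction), so the effusate composition follows n_i/√M_i.
Mole fraction of C₂H₂ in the effusate = (n_C₂H₂/√M_C₂H₂) / (n_C₂H₂/√M_C₂H₂ + n_HF/√M_HF)
= (0.218/√26.04) / (0.218/√26.04 + 1.02/√20.01) = 0.04272/(0.04272 + 0.2280) = 0.158.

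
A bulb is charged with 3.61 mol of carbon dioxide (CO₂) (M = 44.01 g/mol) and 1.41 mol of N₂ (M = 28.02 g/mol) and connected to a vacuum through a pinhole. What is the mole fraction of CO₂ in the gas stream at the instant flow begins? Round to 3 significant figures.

Each component's effusion rate ∝ (its partial pressure)·(1/√M) ∝ n_i/√M_i.
Mole fraction of CO₂ in the effusate = (n_CO₂/√M_CO₂) / (n_CO₂/√M_CO₂ + n_N₂/√M_N₂)
= (3.61/√44.01) / (3.61/√44.01 + 1.41/√28.02) = 0.5442/(0.5442 + 0.2664) = 0.671.

0.671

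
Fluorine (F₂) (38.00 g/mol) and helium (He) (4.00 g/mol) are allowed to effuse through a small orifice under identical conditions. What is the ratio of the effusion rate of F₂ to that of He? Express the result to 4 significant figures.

0.3244

By Graham's law, rate_F₂/rate_He = √(M_He/M_F₂) = √(4.00/38.00) = √0.1053 = 0.3244.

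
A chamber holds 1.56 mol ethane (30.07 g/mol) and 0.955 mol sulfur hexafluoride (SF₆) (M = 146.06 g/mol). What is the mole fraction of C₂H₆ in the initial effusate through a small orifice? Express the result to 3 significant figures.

The effusion rate of species i is ∝ p_i/√M_i ∝ n_i/√M_i.
x_C₂H₆(eff) = (n_C₂H₆/√M_C₂H₆) / (n_C₂H₆/√M_C₂H₆ + n_SF₆/√M_SF₆)
= (1.56/√30.07) / (1.56/√30.07 + 0.955/√146.06) = 0.2845/(0.2845 + 0.07902) = 0.783.

0.783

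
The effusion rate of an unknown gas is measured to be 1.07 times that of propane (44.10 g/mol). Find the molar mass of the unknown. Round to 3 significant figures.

38.5 g/mol

From Graham's law, rate_X/rate_C₃H₈ = √(M_C₃H₈/M_X).
1.07 = √(44.10/M_X)
M_X = 44.10 / 1.07² = 44.10 / 1.145 = 38.5 g/mol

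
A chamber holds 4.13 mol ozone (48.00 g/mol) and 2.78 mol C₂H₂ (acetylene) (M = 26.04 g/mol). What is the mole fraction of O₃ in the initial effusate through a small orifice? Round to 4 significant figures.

The effusion rate of species i is ∝ p_i/√M_i ∝ n_i/√M_i.
Mole fraction of O₃ in the effusate = (n_O₃/√M_O₃) / (n_O₃/√M_O₃ + n_C₂H₂/√M_C₂H₂)
= (4.13/√48.00) / (4.13/√48.00 + 2.78/√26.04) = 0.5961/(0.5961 + 0.5448) = 0.5225.

0.5225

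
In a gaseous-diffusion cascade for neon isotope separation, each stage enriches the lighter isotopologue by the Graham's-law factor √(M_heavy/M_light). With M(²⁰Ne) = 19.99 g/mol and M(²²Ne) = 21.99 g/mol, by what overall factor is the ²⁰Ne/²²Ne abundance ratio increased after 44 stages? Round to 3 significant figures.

8.15

The single-stage factor is √(M_heavy/M_light), so 44 stages give [√(21.99/19.99)]^44 = (21.99/19.99)^(44/2).
= 1.10005^22 = 8.15.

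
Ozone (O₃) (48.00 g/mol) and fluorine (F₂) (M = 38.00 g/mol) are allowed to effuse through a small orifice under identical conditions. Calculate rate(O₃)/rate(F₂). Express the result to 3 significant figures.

0.890

Using Graham's law: rate_O₃/rate_F₂ = √(M_F₂/M_O₃) = √(38.00/48.00) = √0.7917 = 0.890.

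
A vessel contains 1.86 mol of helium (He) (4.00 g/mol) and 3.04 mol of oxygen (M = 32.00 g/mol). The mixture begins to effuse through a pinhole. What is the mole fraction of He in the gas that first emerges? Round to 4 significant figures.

0.6338

Effusion rate of each component ∝ n_i/√M_i (partial pressure × 1/√M).
Mole fraction of He in the effusate = (n_He/√M_He) / (n_He/√M_He + n_O₂/√M_O₂)
= (1.86/√4.00) / (1.86/√4.00 + 3.04/√32.00) = 0.9300/(0.9300 + 0.5374) = 0.6338.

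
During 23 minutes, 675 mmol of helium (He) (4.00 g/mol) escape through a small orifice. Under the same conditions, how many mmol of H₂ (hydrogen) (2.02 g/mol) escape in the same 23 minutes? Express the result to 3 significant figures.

Graham's law gives rate_H₂/rate_He = √(M_He/M_H₂) = √(4.00/2.02) = √1.980 = 1.407.
So the amount for H₂ is 675 × 1.407 = 950 mmol.

950 mmol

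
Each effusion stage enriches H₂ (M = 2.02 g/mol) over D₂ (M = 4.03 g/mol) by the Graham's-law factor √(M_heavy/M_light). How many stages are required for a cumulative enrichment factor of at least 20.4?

With α = √(4.03/2.02) per stage, ln α = ½ ln(1.99505) = 0.3453.
Need α^N ≥ 20.4 ⇒ N ≥ ln(20.4) / ln α = 3.016 / 0.3453 = 8.73.
Rounding up, N = 9 stages.

9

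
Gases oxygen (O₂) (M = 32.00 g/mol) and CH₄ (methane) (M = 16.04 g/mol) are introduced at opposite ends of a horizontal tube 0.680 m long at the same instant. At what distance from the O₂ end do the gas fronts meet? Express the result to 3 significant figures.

The fronts meet when d_O₂ + d_CH₄ = L with d_O₂/d_CH₄ = √(M_CH₄/M_O₂) (Graham's law). Here √(M_CH₄/M_O₂) = √(16.04/32.00) = 0.7080.
With d_O₂ + d_CH₄ = 0.680 m, d_CH₄ = 0.680/(1 + 0.7080) = 0.3981 m.
d_O₂ = 0.680 − 0.3981 = 0.282 m.

0.282 m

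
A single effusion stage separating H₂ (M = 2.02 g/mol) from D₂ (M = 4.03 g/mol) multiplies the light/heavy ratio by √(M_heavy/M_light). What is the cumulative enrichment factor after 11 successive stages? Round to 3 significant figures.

44.6

After 11 stages the ratio has grown by (√(4.03/2.02))^11 = (4.03/2.02)^(11/2).
= 1.99505^(11/2) = 44.6.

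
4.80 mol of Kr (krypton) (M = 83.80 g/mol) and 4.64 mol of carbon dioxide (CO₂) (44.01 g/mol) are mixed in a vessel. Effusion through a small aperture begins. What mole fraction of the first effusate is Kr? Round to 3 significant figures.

Rate_i ∝ x_i/√M_i (Graham's law weighted by mole fraction), so the effusate composition follows n_i/√M_i.
So x_Kr in the escaping gas = (n_Kr/√M_Kr) / Σ(n_i/√M_i)
= (4.80/√83.80) / (4.80/√83.80 + 4.64/√44.01) = 0.5243/(0.5243 + 0.6994) = 0.428.

0.428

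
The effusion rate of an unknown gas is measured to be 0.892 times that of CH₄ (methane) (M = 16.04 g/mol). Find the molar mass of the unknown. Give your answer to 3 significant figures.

20.2 g/mol

From Graham's law, rate_X/rate_CH₄ = √(M_CH₄/M_X).
0.892 = √(16.04/M_X)
M_X = 16.04 / 0.892² = 16.04 / 0.7957 = 20.2 g/mol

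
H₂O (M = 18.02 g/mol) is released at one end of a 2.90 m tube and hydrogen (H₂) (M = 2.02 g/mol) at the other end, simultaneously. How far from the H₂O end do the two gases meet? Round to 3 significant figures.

0.727 m

The fronts meet when d_H₂O + d_H₂ = L with d_H₂O/d_H₂ = √(M_H₂/M_H₂O) (Graham's law). Here √(M_H₂/M_H₂O) = √(2.02/18.02) = 0.3348.
With d_H₂O + d_H₂ = 2.90 m, d_H₂ = 2.90/(1 + 0.3348) = 2.173 m.
d_H₂O = 2.90 − 2.173 = 0.727 m.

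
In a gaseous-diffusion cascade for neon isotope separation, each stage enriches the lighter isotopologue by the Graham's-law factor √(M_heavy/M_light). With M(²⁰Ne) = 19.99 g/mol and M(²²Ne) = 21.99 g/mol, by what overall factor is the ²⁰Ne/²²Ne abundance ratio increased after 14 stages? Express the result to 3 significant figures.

Overall factor = α^14 with α = √(21.99/19.99), i.e. (21.99/19.99)^(14/2).
= 1.10005^7 = 1.95.

1.95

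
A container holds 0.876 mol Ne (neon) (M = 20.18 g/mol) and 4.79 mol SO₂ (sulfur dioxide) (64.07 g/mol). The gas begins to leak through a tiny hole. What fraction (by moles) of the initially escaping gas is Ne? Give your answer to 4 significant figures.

0.2458

Each component's effusion rate ∝ (its partial pressure)·(1/√M) ∝ n_i/√M_i.
Mole fraction of Ne in the effusate = (n_Ne/√M_Ne) / (n_Ne/√M_Ne + n_SO₂/√M_SO₂)
= (0.876/√20.18) / (0.876/√20.18 + 4.79/√64.07) = 0.1950/(0.1950 + 0.5984) = 0.2458.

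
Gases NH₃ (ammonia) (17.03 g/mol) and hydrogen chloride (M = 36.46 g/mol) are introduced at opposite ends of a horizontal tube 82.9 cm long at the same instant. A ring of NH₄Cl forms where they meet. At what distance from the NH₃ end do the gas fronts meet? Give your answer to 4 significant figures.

49.24 cm

In equal time, each gas travels a distance ∝ its rate ∝ 1/√M, so d_NH₃/d_HCl = √(M_HCl/M_NH₃) = √(36.46/17.03) = 1.463.
With d_NH₃ + d_HCl = 82.9 cm, d_HCl = 82.9/(1 + 1.463) = 33.66 cm.
d_NH₃ = 82.9 − 33.66 = 49.24 cm.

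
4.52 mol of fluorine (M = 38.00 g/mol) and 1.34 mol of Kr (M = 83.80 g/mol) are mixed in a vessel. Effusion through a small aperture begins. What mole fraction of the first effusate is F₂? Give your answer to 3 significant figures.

0.834

Rate_i ∝ x_i/√M_i (Graham's law weighted by mole fraction), so the effusate composition follows n_i/√M_i.
So x_F₂ in the escaping gas = (n_F₂/√M_F₂) / Σ(n_i/√M_i)
= (4.52/√38.00) / (4.52/√38.00 + 1.34/√83.80) = 0.7332/(0.7332 + 0.1464) = 0.834.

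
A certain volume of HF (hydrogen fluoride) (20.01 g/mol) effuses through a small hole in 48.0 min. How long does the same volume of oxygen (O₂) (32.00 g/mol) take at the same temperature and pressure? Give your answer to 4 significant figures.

Since effusion rate ∝ 1/√M, t_O₂/t_HF = √(M_O₂/M_HF) = √(32.00/20.01) = √1.599 = 1.265.
So the time for O₂ is 48.0 × 1.265 = 60.70 min.

60.70 min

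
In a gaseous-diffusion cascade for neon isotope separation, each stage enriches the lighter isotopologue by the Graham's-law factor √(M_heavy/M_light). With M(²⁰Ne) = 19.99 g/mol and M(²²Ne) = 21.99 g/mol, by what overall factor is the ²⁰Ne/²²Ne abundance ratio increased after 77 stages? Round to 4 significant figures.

Overall factor = α^77 with α = √(21.99/19.99), i.e. (21.99/19.99)^(77/2).
= 1.10005^(77/2) = 39.30.

39.30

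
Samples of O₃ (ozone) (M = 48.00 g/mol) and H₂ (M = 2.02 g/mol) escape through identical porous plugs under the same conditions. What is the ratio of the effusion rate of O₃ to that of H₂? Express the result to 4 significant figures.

Using Graham's law: rate_O₃/rate_H₂ = √(M_H₂/M_O₃) = √(2.02/48.00) = √0.04208 = 0.2051.

0.2051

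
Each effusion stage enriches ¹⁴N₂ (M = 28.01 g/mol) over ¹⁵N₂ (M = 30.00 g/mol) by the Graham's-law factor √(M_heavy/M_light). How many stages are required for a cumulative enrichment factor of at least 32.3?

102

Per stage α = (30.00/28.01)^(1/2) = 1.07105^0.5, giving ln α = 0.03432.
Need α^N ≥ 32.3 ⇒ N ≥ ln(32.3) / ln α = 3.475 / 0.03432 = 101.26.
Rounding up, N = 102 stages.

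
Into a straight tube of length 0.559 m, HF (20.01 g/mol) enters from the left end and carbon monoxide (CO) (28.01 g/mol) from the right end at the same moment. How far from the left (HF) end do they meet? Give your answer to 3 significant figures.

Distances travelled in equal time are proportional to diffusion rates, so d_HF/d_CO = √(M_CO/M_HF) = √(28.01/20.01) = 1.183.
With d_HF + d_CO = 0.559 m, d_CO = 0.559/(1 + 1.183) = 0.2561 m.
d_HF = 0.559 − 0.2561 = 0.303 m.

0.303 m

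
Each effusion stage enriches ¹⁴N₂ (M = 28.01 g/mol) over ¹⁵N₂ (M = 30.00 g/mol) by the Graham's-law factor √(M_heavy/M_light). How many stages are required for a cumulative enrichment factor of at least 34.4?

104

With α = √(30.00/28.01) per stage, ln α = ½ ln(1.07105) = 0.03432.
Need α^N ≥ 34.4 ⇒ N ≥ ln(34.4) / ln α = 3.538 / 0.03432 = 103.10.
So at least 104 stages are needed.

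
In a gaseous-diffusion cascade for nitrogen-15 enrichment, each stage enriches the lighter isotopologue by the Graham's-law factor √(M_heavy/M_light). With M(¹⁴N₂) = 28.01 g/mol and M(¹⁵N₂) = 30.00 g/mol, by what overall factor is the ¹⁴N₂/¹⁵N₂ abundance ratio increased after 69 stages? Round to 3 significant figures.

After 69 stages the ratio has grown by (√(30.00/28.01))^69 = (30.00/28.01)^(69/2).
= 1.07105^(69/2) = 10.7.

10.7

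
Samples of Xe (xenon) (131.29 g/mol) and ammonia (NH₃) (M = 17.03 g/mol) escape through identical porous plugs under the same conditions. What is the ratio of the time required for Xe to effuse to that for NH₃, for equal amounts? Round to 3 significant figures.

2.78

Graham's law gives t_Xe/t_NH₃ = √(M_Xe/M_NH₃) = √(131.29/17.03) = √7.709 = 2.78.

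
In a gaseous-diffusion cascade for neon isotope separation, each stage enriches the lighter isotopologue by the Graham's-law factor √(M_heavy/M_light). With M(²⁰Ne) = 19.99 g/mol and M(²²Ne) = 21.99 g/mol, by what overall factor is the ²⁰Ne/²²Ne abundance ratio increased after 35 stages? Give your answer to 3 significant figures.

5.31

Each stage multiplies the ratio by α = √(21.99/19.99), so after 35 stages the overall factor is α^35 = (21.99/19.99)^(35/2).
= 1.10005^(35/2) = 5.31.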